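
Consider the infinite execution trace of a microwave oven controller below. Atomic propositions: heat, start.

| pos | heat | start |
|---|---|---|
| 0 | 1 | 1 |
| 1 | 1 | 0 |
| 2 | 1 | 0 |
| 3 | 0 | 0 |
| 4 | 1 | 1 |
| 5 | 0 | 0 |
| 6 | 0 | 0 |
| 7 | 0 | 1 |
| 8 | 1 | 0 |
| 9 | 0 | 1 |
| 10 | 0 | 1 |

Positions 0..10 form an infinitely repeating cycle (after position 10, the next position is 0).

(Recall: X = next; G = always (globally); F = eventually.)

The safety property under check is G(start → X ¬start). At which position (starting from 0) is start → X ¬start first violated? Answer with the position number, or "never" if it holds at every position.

9

Check start → X ¬start at each position in order: 0 ✓, 1 ✓, 2 ✓, 3 ✓, 4 ✓, 5 ✓, 6 ✓, 7 ✓, 8 ✓.
At position 9 the labels are {start} and the next position 10 has {start}, so start → X ¬start is false there. This is the first violation.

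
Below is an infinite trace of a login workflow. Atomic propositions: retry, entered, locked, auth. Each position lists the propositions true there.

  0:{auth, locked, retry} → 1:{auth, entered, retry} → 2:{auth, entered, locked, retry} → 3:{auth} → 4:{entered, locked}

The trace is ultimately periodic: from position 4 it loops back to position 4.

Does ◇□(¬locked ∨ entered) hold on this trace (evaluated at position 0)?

□(¬locked ∨ entered) holds at position 1, which is reachable from 0, so ◇□(¬locked ∨ entered) holds.

Yes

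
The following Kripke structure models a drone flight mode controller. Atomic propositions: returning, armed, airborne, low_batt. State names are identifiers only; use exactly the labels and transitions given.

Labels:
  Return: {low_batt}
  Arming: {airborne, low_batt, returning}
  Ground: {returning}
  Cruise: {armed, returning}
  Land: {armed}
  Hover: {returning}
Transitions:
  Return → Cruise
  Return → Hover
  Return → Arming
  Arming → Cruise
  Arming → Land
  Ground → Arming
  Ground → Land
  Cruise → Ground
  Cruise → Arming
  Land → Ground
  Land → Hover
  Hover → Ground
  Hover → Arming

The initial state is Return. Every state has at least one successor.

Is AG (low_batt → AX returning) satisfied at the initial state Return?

States satisfying low_batt → AX returning: {Return, Ground, Cruise, Land, Hover}.
States satisfying AG (low_batt → AX returning): ∅.
Arming is reachable from Return and violates low_batt → AX returning, so AG fails at Return.
Return ∉ Sat(AG (low_batt → AX returning)).

No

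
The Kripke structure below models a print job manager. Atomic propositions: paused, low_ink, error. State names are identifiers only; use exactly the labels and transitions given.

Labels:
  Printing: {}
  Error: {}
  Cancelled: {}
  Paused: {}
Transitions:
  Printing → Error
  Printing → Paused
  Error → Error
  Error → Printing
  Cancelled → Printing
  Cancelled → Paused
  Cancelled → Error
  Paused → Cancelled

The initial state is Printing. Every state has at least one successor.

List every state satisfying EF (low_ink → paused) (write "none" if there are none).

{Printing, Error, Cancelled, Paused}

States satisfying low_ink → paused: {Printing, Error, Cancelled, Paused}.
States satisfying EF (low_ink → paused): {Printing, Error, Cancelled, Paused}.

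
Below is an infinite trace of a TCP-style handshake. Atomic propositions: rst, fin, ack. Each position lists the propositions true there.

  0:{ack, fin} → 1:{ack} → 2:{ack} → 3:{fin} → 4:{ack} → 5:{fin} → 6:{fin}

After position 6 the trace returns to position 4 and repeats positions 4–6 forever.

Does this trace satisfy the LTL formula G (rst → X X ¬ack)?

Yes

rst → X X ¬ack holds at every position 0..6, and those are all positions ever visited, so G (rst → X X ¬ack) holds.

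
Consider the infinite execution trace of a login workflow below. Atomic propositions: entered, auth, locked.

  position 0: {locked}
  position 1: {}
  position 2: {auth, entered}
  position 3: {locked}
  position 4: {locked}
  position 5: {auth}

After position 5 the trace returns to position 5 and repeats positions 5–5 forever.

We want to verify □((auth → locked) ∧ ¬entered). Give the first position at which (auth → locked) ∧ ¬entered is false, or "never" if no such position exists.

2

Check (auth → locked) ∧ ¬entered at each position in order: 0 ✓, 1 ✓.
At position 2 the labels are {auth, entered}, so (auth → locked) ∧ ¬entered is false there. This is the first violation.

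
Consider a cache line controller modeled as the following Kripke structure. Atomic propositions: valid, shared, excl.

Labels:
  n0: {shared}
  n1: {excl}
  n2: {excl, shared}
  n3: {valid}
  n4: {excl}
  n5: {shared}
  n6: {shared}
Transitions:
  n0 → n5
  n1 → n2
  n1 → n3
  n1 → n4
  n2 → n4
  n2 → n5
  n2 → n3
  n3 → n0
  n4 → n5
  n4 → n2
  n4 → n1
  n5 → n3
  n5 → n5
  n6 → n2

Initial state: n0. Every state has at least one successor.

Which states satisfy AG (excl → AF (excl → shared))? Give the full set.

States satisfying excl → AF (excl → shared): {n0, n2, n3, n5, n6}.
States satisfying AG (excl → AF (excl → shared)): {n0, n3, n5}.

{n0, n3, n5}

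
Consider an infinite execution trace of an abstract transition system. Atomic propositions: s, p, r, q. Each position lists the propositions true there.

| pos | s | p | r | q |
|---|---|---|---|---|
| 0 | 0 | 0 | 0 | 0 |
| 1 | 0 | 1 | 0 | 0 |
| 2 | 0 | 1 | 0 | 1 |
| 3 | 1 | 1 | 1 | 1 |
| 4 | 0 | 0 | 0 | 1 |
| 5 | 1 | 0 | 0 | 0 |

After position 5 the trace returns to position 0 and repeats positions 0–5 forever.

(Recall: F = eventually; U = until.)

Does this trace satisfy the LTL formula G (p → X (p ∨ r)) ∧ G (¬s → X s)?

p → X (p ∨ r) must hold at every position from 0 onward. It fails at position 3, so G (p → X (p ∨ r)) is false.
Positions where p holds: 1, 2, 3.
Check X (p ∨ r) at each: 1→ok, 2→ok, 3→fails.
¬s → X s must hold at every position from 0 onward. It fails at position 0, so G (¬s → X s) is false.
Positions where ¬s holds: 0, 1, 2, 4.
Check X s at each: 0→fails, 1→fails, 2→ok, 4→ok.
At position 0: G (p → X (p ∨ r)) is false; G (¬s → X s) is false; so G (p → X (p ∨ r)) ∧ G (¬s → X s) is false.

Violated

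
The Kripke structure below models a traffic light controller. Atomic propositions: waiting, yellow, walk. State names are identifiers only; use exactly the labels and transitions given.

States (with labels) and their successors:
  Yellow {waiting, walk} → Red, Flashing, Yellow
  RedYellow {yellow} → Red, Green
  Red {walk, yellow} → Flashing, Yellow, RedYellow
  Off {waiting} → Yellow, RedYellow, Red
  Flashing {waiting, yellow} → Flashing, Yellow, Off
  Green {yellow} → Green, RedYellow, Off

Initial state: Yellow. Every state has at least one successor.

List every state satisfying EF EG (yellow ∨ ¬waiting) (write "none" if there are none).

States satisfying EG (yellow ∨ ¬waiting): {RedYellow, Red, Flashing, Green}.
States satisfying EF EG (yellow ∨ ¬waiting): {Yellow, RedYellow, Red, Off, Flashing, Green}.

{Yellow, RedYellow, Red, Off, Flashing, Green}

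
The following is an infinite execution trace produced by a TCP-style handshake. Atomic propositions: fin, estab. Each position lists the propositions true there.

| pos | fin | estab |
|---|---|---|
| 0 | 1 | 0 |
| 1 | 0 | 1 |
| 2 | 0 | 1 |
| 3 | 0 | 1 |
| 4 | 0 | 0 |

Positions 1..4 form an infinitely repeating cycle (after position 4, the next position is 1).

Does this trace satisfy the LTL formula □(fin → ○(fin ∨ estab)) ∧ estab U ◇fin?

Yes

fin → ○(fin ∨ estab) holds at every position 0..4, and those are all positions ever visited, so □(fin → ○(fin ∨ estab)) holds.
Positions where fin holds: 0.
Check ○(fin ∨ estab) at each: 0→ok.
Walking from position 0: ◇fin first holds at position 0, and estab holds at every earlier position along the way, so estab U ◇fin holds.
At position 0: □(fin → ○(fin ∨ estab)) is true; estab U ◇fin is true; so □(fin → ○(fin ∨ estab)) ∧ estab U ◇fin is true.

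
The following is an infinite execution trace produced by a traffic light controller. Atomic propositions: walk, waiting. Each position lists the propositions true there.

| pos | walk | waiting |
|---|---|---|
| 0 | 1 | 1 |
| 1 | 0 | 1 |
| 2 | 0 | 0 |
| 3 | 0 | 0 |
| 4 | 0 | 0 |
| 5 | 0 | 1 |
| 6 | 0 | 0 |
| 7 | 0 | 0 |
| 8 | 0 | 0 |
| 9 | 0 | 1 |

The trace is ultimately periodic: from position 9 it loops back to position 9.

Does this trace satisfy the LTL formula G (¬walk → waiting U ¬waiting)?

No

¬walk → waiting U ¬waiting must hold at every position from 0 onward. It fails at position 9, so G (¬walk → waiting U ¬waiting) is false.
Positions where ¬walk holds: 1, 2, 3, 4, 5, 6, 7, 8, 9.
Check waiting U ¬waiting at each: 1→ok, 2→ok, 3→ok, 4→ok, 5→ok, 6→ok, 7→ok, 8→ok, 9→fails.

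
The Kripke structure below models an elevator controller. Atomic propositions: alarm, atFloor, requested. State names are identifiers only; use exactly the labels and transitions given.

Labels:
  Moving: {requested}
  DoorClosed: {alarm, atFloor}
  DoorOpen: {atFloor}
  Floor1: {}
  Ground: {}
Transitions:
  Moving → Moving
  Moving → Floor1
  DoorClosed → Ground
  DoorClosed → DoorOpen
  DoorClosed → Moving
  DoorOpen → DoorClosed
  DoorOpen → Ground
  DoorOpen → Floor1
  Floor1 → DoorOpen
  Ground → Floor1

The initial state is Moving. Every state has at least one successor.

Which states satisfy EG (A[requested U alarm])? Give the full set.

none

States satisfying A[requested U alarm]: {DoorClosed}.
States satisfying EG (A[requested U alarm]): ∅.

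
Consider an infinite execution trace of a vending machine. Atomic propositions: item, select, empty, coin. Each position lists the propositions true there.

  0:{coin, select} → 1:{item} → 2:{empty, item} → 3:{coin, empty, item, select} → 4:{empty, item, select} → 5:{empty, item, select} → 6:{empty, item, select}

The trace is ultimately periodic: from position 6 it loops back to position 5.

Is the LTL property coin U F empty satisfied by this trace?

Walking from position 0: F empty first holds at position 0, and coin holds at every earlier position along the way, so coin U F empty holds.

Satisfied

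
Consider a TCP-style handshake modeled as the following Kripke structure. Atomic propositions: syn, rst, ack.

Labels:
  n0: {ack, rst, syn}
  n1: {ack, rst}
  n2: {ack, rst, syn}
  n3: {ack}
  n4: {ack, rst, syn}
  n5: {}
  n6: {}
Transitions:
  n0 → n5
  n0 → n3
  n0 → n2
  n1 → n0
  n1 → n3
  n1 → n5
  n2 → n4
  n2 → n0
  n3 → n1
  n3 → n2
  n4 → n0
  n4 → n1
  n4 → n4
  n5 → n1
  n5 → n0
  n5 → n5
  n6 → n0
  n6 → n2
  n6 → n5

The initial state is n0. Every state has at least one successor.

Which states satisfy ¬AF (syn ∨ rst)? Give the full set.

States satisfying syn ∨ rst: {n0, n1, n2, n4}.
States satisfying AF (syn ∨ rst): {n0, n1, n2, n3, n4}.
States satisfying ¬AF (syn ∨ rst): {n5, n6}.

{n5, n6}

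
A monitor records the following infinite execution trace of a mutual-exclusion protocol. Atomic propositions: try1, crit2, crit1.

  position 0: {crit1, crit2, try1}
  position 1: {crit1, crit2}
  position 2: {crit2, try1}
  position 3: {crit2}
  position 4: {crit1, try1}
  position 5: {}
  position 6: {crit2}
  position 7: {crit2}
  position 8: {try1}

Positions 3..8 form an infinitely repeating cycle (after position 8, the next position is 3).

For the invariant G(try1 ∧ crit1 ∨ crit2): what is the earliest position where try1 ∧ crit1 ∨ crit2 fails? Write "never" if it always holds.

Check try1 ∧ crit1 ∨ crit2 at each position in order: 0 ✓, 1 ✓, 2 ✓, 3 ✓, 4 ✓.
At position 5 the labels are {}, so try1 ∧ crit1 ∨ crit2 is false there. This is the first violation.

5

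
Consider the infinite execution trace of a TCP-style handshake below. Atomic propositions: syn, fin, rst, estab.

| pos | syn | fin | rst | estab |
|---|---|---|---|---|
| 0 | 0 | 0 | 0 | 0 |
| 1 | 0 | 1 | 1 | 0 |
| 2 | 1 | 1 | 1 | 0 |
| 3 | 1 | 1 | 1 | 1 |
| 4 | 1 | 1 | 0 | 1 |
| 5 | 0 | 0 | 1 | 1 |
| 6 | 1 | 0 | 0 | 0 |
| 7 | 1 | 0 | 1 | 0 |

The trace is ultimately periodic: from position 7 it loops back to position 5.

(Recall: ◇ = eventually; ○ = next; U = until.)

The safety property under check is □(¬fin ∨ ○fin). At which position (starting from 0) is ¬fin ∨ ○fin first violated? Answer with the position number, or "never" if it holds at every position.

4

Check ¬fin ∨ ○fin at each position in order: 0 ✓, 1 ✓, 2 ✓, 3 ✓.
At position 4 the labels are {estab, fin, syn} and the next position 5 has {estab, rst}, so ¬fin ∨ ○fin is false there. This is the first violation.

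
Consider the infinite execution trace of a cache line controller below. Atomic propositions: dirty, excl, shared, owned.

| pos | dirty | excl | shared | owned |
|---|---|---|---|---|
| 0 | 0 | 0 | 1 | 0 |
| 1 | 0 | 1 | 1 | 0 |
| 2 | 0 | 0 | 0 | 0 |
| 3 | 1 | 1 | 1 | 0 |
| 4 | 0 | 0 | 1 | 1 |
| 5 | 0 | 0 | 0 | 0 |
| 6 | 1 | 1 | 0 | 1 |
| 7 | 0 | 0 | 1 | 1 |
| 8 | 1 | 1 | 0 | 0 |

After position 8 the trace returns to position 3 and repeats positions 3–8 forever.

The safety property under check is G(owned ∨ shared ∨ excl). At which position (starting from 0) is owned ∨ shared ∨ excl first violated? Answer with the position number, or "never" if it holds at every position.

Check owned ∨ shared ∨ excl at each position in order: 0 ✓, 1 ✓.
At position 2 the labels are {}, so owned ∨ shared ∨ excl is false there. This is the first violation.

2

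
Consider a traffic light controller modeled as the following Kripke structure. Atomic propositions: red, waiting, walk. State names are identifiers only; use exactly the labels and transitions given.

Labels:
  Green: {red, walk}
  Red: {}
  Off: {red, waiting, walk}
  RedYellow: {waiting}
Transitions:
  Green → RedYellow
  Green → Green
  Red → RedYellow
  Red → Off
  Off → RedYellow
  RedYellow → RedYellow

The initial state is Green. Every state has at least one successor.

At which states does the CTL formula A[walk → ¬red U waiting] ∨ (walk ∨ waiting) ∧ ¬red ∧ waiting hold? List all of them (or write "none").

{Red, Off, RedYellow}

States satisfying walk → ¬red: {Red, RedYellow}.
States satisfying waiting: {Off, RedYellow}.
States satisfying A[walk → ¬red U waiting]: {Red, Off, RedYellow}.
States satisfying walk ∨ waiting: {Green, Off, RedYellow}.
States satisfying ¬red: {Red, RedYellow}.
States satisfying ¬red ∧ waiting: {RedYellow}.
States satisfying (walk ∨ waiting) ∧ ¬red ∧ waiting: {RedYellow}.
States satisfying A[walk → ¬red U waiting] ∨ (walk ∨ waiting) ∧ ¬red ∧ waiting: {Red, Off, RedYellow}.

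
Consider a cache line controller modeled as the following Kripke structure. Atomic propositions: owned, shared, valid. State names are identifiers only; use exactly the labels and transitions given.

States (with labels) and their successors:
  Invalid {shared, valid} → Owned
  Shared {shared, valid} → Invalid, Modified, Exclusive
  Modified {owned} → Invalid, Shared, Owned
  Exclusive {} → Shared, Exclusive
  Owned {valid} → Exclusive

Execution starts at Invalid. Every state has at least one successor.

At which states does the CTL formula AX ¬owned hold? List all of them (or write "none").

States satisfying ¬owned: {Invalid, Shared, Exclusive, Owned}.
States satisfying AX ¬owned: {Invalid, Modified, Exclusive, Owned}.

{Invalid, Modified, Exclusive, Owned}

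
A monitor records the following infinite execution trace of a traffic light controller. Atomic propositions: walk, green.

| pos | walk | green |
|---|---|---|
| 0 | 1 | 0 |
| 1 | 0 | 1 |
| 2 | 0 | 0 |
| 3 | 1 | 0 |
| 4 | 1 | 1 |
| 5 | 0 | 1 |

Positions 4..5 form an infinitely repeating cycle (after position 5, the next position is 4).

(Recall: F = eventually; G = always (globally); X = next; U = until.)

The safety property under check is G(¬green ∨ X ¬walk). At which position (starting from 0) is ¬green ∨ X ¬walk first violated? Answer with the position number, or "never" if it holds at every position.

5

Check ¬green ∨ X ¬walk at each position in order: 0 ✓, 1 ✓, 2 ✓, 3 ✓, 4 ✓.
At position 5 the labels are {green} and the next position 4 has {green, walk}, so ¬green ∨ X ¬walk is false there. This is the first violation.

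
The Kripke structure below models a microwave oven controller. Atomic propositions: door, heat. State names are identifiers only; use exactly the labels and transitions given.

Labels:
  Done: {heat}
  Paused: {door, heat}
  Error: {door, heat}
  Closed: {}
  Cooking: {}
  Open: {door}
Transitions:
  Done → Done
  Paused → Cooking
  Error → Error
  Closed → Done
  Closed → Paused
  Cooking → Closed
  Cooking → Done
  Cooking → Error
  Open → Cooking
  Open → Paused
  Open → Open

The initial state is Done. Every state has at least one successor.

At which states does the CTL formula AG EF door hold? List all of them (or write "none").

States satisfying EF door: {Paused, Error, Closed, Cooking, Open}.
States satisfying AG EF door: {Error}.

{Error}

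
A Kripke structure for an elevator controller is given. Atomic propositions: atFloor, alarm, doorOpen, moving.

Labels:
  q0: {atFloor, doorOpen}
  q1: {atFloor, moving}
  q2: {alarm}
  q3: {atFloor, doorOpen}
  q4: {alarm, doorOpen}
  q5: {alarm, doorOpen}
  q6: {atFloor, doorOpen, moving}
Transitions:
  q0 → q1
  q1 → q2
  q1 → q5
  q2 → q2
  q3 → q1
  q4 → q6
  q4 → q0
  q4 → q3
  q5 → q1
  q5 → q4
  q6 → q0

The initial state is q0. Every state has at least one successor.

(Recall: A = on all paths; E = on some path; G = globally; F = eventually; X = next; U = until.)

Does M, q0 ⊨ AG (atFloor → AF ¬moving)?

States satisfying atFloor → AF ¬moving: {q0, q1, q2, q3, q4, q5, q6}.
States satisfying AG (atFloor → AF ¬moving): {q0, q1, q2, q3, q4, q5, q6}.
Every state reachable from q0 satisfies atFloor → AF ¬moving.
q0 ∈ Sat(AG (atFloor → AF ¬moving)).

Yes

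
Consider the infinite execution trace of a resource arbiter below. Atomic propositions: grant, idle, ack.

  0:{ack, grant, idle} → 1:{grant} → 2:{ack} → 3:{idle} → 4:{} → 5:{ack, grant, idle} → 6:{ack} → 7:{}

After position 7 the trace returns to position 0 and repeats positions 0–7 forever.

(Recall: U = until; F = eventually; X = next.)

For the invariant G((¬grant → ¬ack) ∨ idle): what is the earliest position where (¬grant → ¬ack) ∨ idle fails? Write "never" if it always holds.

2

Check (¬grant → ¬ack) ∨ idle at each position in order: 0 ✓, 1 ✓.
At position 2 the labels are {ack}, so (¬grant → ¬ack) ∨ idle is false there. This is the first violation.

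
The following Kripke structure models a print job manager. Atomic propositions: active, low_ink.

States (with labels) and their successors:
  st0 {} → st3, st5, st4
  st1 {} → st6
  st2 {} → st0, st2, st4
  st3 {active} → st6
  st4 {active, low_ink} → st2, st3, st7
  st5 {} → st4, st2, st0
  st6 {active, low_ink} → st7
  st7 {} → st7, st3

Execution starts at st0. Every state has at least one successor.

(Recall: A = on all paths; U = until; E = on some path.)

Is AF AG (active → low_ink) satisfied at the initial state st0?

States satisfying AG (active → low_ink): ∅.
States satisfying AF AG (active → low_ink): ∅.
There is a path from st0 along which AG (active → low_ink) never holds.
st0 ∉ Sat(AF AG (active → low_ink)).

No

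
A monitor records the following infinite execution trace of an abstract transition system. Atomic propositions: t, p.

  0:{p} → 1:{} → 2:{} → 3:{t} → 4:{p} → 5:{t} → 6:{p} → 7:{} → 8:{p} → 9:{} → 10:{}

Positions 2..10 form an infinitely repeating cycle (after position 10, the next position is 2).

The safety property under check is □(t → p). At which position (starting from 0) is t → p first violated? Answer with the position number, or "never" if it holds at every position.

Check t → p at each position in order: 0 ✓, 1 ✓, 2 ✓.
At position 3 the labels are {t}, so t → p is false there. This is the first violation.

3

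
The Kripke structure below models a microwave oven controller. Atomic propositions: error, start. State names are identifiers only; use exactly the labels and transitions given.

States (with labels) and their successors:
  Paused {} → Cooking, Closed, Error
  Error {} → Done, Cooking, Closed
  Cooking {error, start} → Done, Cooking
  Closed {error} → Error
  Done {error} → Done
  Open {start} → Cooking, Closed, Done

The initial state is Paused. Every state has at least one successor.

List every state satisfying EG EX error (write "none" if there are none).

States satisfying EX error: {Paused, Error, Cooking, Done, Open}.
States satisfying EG EX error: {Paused, Error, Cooking, Done, Open}.

{Paused, Error, Cooking, Done, Open}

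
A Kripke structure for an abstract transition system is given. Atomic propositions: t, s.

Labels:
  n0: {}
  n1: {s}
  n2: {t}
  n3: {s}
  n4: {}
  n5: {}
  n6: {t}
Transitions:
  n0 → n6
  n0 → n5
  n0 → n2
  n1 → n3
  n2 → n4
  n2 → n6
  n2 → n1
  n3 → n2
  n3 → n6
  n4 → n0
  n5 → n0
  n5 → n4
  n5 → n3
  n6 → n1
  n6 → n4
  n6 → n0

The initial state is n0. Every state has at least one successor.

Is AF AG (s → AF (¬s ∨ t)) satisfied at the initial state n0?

States satisfying AG (s → AF (¬s ∨ t)): {n0, n1, n2, n3, n4, n5, n6}.
States satisfying AF AG (s → AF (¬s ∨ t)): {n0, n1, n2, n3, n4, n5, n6}.
n0 ∈ Sat(AF AG (s → AF (¬s ∨ t))).

Holds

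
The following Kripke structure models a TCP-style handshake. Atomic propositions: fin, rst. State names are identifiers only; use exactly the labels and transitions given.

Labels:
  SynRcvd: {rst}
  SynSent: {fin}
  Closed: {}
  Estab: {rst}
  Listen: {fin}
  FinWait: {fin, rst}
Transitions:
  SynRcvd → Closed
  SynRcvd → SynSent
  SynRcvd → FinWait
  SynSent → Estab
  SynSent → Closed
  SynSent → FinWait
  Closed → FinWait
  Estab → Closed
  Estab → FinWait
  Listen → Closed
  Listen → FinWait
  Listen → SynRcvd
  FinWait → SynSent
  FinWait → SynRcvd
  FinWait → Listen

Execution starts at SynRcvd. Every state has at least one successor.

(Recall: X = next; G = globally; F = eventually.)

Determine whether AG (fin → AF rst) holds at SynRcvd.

Yes

States satisfying fin → AF rst: {SynRcvd, SynSent, Closed, Estab, Listen, FinWait}.
States satisfying AG (fin → AF rst): {SynRcvd, SynSent, Closed, Estab, Listen, FinWait}.
Every state reachable from SynRcvd satisfies fin → AF rst.
SynRcvd ∈ Sat(AG (fin → AF rst)).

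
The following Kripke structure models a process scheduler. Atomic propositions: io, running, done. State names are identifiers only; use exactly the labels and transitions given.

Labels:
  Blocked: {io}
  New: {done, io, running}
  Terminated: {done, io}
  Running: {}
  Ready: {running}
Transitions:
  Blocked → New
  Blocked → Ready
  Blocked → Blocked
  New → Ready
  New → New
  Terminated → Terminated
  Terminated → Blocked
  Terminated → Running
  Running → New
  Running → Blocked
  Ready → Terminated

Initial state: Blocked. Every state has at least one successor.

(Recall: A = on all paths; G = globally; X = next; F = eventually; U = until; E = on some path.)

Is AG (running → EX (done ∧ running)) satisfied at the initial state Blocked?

States satisfying running → EX (done ∧ running): {Blocked, New, Terminated, Running}.
States satisfying AG (running → EX (done ∧ running)): ∅.
Ready is reachable from Blocked and violates running → EX (done ∧ running), so AG fails at Blocked.
Blocked ∉ Sat(AG (running → EX (done ∧ running))).

Violated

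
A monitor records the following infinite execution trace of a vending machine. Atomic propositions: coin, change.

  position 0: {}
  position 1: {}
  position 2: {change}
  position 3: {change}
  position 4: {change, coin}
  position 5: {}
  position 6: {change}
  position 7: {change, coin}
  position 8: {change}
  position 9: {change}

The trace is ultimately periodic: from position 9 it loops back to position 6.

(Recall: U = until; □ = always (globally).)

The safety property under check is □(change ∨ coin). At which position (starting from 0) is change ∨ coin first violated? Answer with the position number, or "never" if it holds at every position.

At position 0 the labels are {}, so change ∨ coin is false there. This is the first violation.

0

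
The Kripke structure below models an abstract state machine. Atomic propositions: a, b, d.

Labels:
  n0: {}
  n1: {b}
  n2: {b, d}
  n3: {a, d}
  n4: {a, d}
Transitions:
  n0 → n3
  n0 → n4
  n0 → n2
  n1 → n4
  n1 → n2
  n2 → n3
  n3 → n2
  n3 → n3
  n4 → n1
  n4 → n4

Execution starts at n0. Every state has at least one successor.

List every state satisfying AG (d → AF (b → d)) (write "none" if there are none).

{n0, n1, n2, n3, n4}

States satisfying d → AF (b → d): {n0, n1, n2, n3, n4}.
States satisfying AG (d → AF (b → d)): {n0, n1, n2, n3, n4}.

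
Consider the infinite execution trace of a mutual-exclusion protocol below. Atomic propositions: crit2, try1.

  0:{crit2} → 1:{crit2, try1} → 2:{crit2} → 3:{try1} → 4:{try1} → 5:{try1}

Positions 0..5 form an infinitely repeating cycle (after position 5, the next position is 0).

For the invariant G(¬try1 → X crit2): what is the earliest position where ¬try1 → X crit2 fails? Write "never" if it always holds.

Check ¬try1 → X crit2 at each position in order: 0 ✓, 1 ✓.
At position 2 the labels are {crit2} and the next position 3 has {try1}, so ¬try1 → X crit2 is false there. This is the first violation.

2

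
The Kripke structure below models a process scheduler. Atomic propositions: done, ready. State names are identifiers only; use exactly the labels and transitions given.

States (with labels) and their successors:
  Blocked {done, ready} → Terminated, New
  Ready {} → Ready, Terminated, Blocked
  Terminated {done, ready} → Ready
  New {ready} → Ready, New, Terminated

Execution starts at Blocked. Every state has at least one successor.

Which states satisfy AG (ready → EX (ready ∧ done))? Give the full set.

States satisfying ready → EX (ready ∧ done): {Blocked, Ready, New}.
States satisfying AG (ready → EX (ready ∧ done)): ∅.

none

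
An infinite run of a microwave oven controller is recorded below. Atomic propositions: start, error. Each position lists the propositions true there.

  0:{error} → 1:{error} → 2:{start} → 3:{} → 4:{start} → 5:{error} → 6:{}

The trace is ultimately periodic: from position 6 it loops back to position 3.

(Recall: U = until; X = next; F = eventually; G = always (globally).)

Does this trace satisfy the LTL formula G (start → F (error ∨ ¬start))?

start → F (error ∨ ¬start) holds at every position 0..6, and those are all positions ever visited, so G (start → F (error ∨ ¬start)) holds.
Positions where start holds: 2, 4.
Check F (error ∨ ¬start) at each: 2→ok, 4→ok.

Yes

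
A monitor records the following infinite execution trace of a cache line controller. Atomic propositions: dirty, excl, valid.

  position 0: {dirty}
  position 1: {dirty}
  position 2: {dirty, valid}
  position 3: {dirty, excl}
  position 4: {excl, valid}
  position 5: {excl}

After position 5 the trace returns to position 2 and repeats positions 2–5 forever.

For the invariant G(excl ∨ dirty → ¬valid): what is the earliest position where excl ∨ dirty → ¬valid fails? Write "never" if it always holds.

Check excl ∨ dirty → ¬valid at each position in order: 0 ✓, 1 ✓.
At position 2 the labels are {dirty, valid}, so excl ∨ dirty → ¬valid is false there. This is the first violation.

2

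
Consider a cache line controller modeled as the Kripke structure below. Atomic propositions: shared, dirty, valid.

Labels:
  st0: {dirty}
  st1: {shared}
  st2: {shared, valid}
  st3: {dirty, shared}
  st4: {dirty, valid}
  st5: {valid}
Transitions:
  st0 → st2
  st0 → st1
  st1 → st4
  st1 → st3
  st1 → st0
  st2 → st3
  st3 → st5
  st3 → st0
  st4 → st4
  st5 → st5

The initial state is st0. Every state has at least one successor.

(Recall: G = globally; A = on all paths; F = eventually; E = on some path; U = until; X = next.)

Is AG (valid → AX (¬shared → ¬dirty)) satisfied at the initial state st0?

Violated

States satisfying valid → AX (¬shared → ¬dirty): {st0, st1, st2, st3, st5}.
States satisfying AG (valid → AX (¬shared → ¬dirty)): {st5}.
st4 is reachable from st0 and violates valid → AX (¬shared → ¬dirty), so AG fails at st0.
st0 ∉ Sat(AG (valid → AX (¬shared → ¬dirty))).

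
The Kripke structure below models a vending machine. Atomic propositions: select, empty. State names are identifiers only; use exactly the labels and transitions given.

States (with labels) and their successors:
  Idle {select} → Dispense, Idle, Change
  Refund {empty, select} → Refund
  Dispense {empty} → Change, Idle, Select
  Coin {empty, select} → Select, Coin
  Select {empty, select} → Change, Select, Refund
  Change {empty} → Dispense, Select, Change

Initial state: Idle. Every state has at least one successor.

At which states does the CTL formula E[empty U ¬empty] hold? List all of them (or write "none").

States satisfying empty: {Refund, Dispense, Coin, Select, Change}.
States satisfying ¬empty: {Idle}.
States satisfying E[empty U ¬empty]: {Idle, Dispense, Coin, Select, Change}.

{Idle, Dispense, Coin, Select, Change}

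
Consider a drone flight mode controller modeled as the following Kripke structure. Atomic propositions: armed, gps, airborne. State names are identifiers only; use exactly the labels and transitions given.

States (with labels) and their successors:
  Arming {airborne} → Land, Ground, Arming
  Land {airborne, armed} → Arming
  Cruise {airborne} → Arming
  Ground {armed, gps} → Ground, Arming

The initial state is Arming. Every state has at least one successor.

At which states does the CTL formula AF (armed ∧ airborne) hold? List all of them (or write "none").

{Land}

States satisfying armed ∧ airborne: {Land}.
States satisfying AF (armed ∧ airborne): {Land}.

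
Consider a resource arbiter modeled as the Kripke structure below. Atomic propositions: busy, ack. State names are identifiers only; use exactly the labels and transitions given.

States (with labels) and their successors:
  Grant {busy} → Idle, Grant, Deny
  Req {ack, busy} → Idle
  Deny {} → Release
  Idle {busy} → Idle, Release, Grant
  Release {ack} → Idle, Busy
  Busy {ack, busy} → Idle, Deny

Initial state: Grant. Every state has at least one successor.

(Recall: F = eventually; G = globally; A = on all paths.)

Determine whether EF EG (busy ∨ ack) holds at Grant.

States satisfying EG (busy ∨ ack): {Grant, Req, Idle, Release, Busy}.
States satisfying EF EG (busy ∨ ack): {Grant, Req, Deny, Idle, Release, Busy}.
Some path from Grant reaches a state where EG (busy ∨ ack) holds.
Grant ∈ Sat(EF EG (busy ∨ ack)).

Satisfied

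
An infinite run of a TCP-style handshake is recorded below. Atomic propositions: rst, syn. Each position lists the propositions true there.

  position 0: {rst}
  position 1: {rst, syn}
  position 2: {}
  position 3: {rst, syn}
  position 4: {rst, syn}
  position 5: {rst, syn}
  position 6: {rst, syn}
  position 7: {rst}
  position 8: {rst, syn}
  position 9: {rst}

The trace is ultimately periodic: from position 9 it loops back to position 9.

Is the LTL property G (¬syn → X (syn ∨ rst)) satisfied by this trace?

Satisfied

¬syn → X (syn ∨ rst) holds at every position 0..9, and those are all positions ever visited, so G (¬syn → X (syn ∨ rst)) holds.
Positions where ¬syn holds: 0, 2, 7, 9.
Check X (syn ∨ rst) at each: 0→ok, 2→ok, 7→ok, 9→ok.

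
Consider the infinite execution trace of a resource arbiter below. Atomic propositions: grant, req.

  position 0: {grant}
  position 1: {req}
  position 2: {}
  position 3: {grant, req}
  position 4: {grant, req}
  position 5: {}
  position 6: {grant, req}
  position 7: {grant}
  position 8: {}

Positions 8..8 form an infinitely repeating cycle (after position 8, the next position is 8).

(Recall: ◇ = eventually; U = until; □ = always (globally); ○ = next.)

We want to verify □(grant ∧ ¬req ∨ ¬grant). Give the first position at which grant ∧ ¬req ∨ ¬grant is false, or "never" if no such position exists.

3

Check grant ∧ ¬req ∨ ¬grant at each position in order: 0 ✓, 1 ✓, 2 ✓.
At position 3 the labels are {grant, req}, so grant ∧ ¬req ∨ ¬grant is false there. This is the first violation.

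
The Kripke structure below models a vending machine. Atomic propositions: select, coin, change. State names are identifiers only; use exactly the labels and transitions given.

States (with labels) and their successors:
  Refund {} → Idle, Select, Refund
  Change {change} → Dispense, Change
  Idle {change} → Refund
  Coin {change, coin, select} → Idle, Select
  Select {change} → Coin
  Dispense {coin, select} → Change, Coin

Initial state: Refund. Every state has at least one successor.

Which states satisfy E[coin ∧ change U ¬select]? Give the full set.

{Refund, Change, Idle, Coin, Select}

States satisfying coin ∧ change: {Coin}.
States satisfying ¬select: {Refund, Change, Idle, Select}.
States satisfying E[coin ∧ change U ¬select]: {Refund, Change, Idle, Coin, Select}.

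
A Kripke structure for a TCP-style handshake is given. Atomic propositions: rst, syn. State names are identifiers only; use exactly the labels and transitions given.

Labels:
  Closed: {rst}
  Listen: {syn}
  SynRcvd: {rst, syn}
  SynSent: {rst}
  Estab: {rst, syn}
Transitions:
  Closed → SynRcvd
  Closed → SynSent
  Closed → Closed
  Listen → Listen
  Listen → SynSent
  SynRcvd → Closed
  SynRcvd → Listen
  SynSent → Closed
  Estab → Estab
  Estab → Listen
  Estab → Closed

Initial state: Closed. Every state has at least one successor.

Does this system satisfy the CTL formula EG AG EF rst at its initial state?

Holds

States satisfying AG EF rst: {Closed, Listen, SynRcvd, SynSent, Estab}.
States satisfying EG AG EF rst: {Closed, Listen, SynRcvd, SynSent, Estab}.
Closed ∈ Sat(EG AG EF rst).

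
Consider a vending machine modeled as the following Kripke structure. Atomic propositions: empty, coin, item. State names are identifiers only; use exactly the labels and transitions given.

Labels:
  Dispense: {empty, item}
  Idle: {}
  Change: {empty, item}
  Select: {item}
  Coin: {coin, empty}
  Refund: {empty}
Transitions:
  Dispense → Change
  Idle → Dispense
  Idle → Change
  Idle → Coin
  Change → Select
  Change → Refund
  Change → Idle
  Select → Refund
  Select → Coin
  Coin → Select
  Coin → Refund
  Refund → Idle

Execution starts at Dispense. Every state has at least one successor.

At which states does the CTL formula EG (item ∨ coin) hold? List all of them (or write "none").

States satisfying item ∨ coin: {Dispense, Change, Select, Coin}.
States satisfying EG (item ∨ coin): {Dispense, Change, Select, Coin}.

{Dispense, Change, Select, Coin}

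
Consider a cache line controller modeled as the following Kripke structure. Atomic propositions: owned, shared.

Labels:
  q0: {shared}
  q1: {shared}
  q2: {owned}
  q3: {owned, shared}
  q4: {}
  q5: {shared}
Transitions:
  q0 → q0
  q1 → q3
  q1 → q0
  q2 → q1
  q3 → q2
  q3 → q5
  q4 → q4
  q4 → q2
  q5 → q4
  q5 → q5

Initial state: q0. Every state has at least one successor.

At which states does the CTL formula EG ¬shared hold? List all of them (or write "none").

States satisfying ¬shared: {q2, q4}.
States satisfying EG ¬shared: {q4}.

{q4}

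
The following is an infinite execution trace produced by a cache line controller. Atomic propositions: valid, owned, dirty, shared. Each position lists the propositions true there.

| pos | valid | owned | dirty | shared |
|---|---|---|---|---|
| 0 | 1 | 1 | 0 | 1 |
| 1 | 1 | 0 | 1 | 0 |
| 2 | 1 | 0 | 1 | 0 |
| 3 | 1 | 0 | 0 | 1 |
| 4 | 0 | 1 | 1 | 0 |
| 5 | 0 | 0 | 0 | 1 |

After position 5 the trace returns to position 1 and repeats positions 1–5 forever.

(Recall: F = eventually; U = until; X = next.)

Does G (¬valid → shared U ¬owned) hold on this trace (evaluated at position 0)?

¬valid → shared U ¬owned must hold at every position from 0 onward. It fails at position 4, so G (¬valid → shared U ¬owned) is false.
Positions where ¬valid holds: 4, 5.
Check shared U ¬owned at each: 4→fails, 5→ok.

No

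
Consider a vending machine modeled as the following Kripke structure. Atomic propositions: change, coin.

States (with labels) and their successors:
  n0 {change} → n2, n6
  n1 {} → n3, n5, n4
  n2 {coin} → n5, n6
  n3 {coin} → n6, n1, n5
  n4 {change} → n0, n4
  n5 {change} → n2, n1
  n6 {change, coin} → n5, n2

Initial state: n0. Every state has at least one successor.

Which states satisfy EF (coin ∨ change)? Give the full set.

{n0, n1, n2, n3, n4, n5, n6}

States satisfying coin ∨ change: {n0, n2, n3, n4, n5, n6}.
States satisfying EF (coin ∨ change): {n0, n1, n2, n3, n4, n5, n6}.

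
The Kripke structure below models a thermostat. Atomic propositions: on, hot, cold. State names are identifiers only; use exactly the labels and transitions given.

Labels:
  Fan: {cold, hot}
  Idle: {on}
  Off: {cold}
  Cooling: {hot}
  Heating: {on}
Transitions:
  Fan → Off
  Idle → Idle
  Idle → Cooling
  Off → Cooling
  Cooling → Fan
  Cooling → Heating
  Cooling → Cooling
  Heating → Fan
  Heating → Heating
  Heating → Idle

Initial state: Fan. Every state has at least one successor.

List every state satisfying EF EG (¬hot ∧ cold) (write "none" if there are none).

States satisfying EG (¬hot ∧ cold): ∅.
States satisfying EF EG (¬hot ∧ cold): ∅.

none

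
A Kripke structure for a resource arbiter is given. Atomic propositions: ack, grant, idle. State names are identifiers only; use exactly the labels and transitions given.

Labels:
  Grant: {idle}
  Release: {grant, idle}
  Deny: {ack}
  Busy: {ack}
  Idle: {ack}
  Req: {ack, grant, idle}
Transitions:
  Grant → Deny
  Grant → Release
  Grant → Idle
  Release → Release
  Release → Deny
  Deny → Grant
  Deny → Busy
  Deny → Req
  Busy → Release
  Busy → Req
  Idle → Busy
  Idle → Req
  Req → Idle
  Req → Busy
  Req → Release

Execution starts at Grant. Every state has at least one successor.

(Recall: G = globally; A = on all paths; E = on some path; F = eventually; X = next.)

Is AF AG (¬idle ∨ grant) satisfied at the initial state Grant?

States satisfying AG (¬idle ∨ grant): ∅.
States satisfying AF AG (¬idle ∨ grant): ∅.
There is a path from Grant along which AG (¬idle ∨ grant) never holds.
Grant ∉ Sat(AF AG (¬idle ∨ grant)).

Violated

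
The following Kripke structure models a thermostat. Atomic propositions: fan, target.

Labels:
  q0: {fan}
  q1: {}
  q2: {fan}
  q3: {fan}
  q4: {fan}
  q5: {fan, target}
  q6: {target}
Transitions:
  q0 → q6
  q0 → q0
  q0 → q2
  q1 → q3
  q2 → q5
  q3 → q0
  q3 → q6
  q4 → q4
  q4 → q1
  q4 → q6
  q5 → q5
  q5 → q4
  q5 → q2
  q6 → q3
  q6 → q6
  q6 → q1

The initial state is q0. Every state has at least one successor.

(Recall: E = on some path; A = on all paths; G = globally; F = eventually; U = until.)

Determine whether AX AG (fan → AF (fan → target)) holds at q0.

States satisfying AG (fan → AF (fan → target)): ∅.
States satisfying AX AG (fan → AF (fan → target)): ∅.
q0 ∉ Sat(AX AG (fan → AF (fan → target))).

Violated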